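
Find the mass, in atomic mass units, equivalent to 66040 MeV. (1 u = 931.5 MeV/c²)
m = E/c² = 70.9 u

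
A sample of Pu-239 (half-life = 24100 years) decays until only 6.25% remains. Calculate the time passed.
t = t½ × log₂(N₀/N) = 96400 years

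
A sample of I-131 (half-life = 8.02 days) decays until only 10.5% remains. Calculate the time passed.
t = t½ × log₂(N₀/N) = 26.08 days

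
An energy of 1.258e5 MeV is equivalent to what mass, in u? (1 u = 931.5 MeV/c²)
m = E/c² = 135.1 u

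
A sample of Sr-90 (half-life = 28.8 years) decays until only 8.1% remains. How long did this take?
t = t½ × log₂(N₀/N) = 104.4 years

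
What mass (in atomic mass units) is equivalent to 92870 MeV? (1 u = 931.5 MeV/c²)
m = E/c² = 99.7 u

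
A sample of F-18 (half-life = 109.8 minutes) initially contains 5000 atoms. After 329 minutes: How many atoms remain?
N = N₀(1/2)^(t/t½) = 626.6 atoms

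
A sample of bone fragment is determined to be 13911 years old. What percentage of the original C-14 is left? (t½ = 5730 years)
N/N₀ = (1/2)^(t/t½) = 0.1859 = 18.6%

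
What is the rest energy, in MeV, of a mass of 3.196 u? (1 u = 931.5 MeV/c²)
E = mc² = 2977 MeV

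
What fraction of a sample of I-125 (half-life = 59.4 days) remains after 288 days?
N/N₀ = (1/2)^(t/t½) = 0.03471 = 3.47%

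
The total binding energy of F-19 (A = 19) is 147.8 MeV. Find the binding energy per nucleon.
B.E./A = 147.8/19 = 7.779 MeV/nucleon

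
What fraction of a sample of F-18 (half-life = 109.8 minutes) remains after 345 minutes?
N/N₀ = (1/2)^(t/t½) = 0.1133 = 11.3%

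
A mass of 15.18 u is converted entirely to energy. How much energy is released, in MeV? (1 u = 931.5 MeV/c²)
E = mc² = 14140 MeV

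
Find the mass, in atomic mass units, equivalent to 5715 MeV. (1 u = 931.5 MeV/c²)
m = E/c² = 6.135 u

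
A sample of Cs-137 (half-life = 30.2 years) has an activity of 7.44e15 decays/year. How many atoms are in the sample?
N = A/λ = 3.242e17 atoms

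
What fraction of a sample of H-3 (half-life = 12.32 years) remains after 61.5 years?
N/N₀ = (1/2)^(t/t½) = 0.03143 = 3.14%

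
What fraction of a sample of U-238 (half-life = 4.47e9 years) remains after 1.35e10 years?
N/N₀ = (1/2)^(t/t½) = 0.1233 = 12.3%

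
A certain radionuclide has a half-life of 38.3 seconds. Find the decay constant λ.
λ = ln(2)/t½ = 0.0181 second⁻¹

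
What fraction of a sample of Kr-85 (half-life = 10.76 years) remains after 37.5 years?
N/N₀ = (1/2)^(t/t½) = 0.0893 = 8.93%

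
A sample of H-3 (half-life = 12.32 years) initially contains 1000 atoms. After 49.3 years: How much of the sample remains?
N = N₀(1/2)^(t/t½) = 62.43 atoms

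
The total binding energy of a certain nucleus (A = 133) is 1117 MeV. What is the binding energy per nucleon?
B.E./A = 1117/133 = 8.398 MeV/nucleon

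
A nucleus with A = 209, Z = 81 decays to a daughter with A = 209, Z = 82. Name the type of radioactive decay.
ΔA = 0, ΔZ = +1 ⇒ beta-minus decay (β⁻)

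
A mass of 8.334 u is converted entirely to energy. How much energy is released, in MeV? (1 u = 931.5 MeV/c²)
E = mc² = 7763 MeV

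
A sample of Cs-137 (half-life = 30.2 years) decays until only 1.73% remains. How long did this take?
t = t½ × log₂(N₀/N) = 176.8 years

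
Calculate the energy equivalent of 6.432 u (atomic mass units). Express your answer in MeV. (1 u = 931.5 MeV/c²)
E = mc² = 5991 MeV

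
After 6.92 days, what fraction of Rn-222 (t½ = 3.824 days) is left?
N/N₀ = (1/2)^(t/t½) = 0.2853 = 28.5%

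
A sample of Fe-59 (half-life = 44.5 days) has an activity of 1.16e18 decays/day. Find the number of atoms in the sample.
N = A/λ = 7.447e19 atoms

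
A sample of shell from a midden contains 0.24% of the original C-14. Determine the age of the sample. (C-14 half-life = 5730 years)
Age = t½ × log₂(1/ratio) = 49870 years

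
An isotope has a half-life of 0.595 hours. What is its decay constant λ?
λ = ln(2)/t½ = 1.165 hour⁻¹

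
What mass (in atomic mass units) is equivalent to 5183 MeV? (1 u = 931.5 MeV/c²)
m = E/c² = 5.564 u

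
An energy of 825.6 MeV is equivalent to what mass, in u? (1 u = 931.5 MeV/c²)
m = E/c² = 0.8863 u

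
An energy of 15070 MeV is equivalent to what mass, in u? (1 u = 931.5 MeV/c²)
m = E/c² = 16.18 u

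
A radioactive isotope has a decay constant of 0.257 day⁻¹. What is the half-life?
t½ = ln(2)/λ = 2.697 days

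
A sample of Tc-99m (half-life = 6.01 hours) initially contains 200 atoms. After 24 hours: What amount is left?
N = N₀(1/2)^(t/t½) = 12.56 atoms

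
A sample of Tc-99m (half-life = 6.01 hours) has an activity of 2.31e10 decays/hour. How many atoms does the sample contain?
N = A/λ = 2.003e11 atoms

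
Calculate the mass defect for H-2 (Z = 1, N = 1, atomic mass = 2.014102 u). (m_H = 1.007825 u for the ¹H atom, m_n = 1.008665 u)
Δm = Z·m_H + N·m_n − M = 0.002388 u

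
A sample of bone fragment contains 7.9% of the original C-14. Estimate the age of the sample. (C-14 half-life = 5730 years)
Age = t½ × log₂(1/ratio) = 20980 years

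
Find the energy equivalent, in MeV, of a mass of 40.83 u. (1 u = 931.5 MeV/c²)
E = mc² = 38030 MeV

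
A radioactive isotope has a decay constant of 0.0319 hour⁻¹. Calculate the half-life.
t½ = ln(2)/λ = 21.73 hours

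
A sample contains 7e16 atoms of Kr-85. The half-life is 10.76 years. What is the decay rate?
A = λN = 4.509e15 decays/year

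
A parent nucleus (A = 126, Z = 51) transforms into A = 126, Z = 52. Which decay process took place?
ΔA = 0, ΔZ = +1 ⇒ beta-minus decay (β⁻)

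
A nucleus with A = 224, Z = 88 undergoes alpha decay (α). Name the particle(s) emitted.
α particle = ⁴₂He (2 protons + 2 neutrons)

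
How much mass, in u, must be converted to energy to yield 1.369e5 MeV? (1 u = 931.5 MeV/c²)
m = E/c² = 147 u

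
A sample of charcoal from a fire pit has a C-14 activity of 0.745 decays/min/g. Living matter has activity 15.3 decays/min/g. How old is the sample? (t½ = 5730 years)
Age = t½ × log₂(A₀/A) = 24980 years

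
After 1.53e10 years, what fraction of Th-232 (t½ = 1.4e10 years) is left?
N/N₀ = (1/2)^(t/t½) = 0.4688 = 46.9%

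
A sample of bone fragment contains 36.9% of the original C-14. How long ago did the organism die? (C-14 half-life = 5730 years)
Age = t½ × log₂(1/ratio) = 8242 years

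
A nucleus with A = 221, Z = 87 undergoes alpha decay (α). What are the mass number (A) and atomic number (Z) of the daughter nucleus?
Daughter: A = 217, Z = 85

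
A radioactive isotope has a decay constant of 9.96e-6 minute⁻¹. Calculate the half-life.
t½ = ln(2)/λ = 69590 minutes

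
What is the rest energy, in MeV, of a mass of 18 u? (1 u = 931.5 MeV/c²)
E = mc² = 16770 MeV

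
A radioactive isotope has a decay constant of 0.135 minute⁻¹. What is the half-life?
t½ = ln(2)/λ = 5.134 minutes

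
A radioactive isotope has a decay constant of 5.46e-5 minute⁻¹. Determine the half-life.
t½ = ln(2)/λ = 12700 minutes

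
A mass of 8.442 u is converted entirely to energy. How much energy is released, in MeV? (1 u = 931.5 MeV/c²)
E = mc² = 7864 MeV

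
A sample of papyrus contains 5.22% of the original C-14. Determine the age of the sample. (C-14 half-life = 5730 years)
Age = t½ × log₂(1/ratio) = 24410 years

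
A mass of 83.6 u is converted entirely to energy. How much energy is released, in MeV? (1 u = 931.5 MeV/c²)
E = mc² = 77870 MeV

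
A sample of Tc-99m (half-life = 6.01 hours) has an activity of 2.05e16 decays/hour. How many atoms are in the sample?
N = A/λ = 1.777e17 atoms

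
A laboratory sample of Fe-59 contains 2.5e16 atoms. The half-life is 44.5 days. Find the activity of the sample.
A = λN = 3.894e14 decays/day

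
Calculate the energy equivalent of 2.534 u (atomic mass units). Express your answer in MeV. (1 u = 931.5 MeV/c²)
E = mc² = 2360 MeV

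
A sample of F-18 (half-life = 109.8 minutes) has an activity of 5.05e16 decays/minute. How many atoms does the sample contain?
N = A/λ = 8e18 atoms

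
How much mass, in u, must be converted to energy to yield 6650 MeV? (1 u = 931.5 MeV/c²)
m = E/c² = 7.139 u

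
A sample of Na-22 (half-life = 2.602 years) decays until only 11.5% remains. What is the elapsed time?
t = t½ × log₂(N₀/N) = 8.119 years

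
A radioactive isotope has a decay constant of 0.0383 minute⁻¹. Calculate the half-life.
t½ = ln(2)/λ = 18.1 minutes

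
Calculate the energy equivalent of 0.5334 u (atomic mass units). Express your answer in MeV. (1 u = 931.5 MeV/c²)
E = mc² = 496.9 MeV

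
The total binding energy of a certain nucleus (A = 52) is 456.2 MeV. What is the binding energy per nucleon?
B.E./A = 456.2/52 = 8.773 MeV/nucleon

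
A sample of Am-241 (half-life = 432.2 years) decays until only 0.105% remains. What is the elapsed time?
t = t½ × log₂(N₀/N) = 4277 years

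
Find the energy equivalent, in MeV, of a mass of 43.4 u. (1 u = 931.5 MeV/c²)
E = mc² = 40430 MeV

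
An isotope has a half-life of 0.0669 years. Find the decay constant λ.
λ = ln(2)/t½ = 10.36 year⁻¹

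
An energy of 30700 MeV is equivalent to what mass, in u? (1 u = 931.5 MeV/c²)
m = E/c² = 32.96 u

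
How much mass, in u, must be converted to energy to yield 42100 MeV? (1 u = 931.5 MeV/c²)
m = E/c² = 45.2 u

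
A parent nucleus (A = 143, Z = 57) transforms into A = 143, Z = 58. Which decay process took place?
ΔA = 0, ΔZ = +1 ⇒ beta-minus decay (β⁻)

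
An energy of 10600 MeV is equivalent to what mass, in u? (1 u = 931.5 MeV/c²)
m = E/c² = 11.38 u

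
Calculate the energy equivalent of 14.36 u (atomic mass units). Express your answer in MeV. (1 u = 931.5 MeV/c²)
E = mc² = 13380 MeV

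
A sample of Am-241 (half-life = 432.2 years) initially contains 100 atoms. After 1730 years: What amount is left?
N = N₀(1/2)^(t/t½) = 6.238 atoms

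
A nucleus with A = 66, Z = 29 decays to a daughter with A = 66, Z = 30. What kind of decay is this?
ΔA = 0, ΔZ = +1 ⇒ beta-minus decay (β⁻)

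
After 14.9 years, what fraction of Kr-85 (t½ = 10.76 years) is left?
N/N₀ = (1/2)^(t/t½) = 0.383 = 38.3%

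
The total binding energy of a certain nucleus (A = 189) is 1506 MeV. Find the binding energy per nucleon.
B.E./A = 1506/189 = 7.968 MeV/nucleon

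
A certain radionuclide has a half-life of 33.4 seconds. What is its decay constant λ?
λ = ln(2)/t½ = 0.02075 second⁻¹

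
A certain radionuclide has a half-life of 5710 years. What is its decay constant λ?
λ = ln(2)/t½ = 1.214e-4 year⁻¹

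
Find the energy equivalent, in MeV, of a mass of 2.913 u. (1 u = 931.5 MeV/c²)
E = mc² = 2713 MeV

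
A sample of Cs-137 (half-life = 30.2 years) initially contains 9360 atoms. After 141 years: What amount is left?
N = N₀(1/2)^(t/t½) = 368 atoms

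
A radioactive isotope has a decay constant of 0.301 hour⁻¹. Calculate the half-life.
t½ = ln(2)/λ = 2.303 hours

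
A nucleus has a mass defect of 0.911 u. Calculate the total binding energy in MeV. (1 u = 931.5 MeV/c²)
B.E. = Δm × 931.5 = 848.6 MeV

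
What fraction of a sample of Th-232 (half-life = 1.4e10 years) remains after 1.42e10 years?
N/N₀ = (1/2)^(t/t½) = 0.4951 = 49.5%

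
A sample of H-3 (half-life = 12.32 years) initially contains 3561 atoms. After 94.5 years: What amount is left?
N = N₀(1/2)^(t/t½) = 17.48 atoms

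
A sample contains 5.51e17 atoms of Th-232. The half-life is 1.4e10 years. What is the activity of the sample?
A = λN = 2.728e7 decays/year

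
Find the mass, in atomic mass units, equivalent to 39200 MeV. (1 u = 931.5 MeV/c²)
m = E/c² = 42.08 u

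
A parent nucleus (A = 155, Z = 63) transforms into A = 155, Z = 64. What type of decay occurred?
ΔA = 0, ΔZ = +1 ⇒ beta-minus decay (β⁻)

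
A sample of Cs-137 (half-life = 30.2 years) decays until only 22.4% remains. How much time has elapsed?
t = t½ × log₂(N₀/N) = 65.18 years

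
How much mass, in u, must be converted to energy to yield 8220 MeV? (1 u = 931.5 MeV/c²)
m = E/c² = 8.824 u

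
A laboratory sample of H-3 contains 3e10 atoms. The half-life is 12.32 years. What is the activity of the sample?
A = λN = 1.688e9 decays/year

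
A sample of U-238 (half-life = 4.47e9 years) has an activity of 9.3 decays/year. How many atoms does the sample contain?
N = A/λ = 5.997e10 atoms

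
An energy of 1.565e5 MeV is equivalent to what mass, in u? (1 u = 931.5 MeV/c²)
m = E/c² = 168 u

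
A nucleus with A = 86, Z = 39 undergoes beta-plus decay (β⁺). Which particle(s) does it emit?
β⁺: positron (e⁺) + neutrino (νₑ)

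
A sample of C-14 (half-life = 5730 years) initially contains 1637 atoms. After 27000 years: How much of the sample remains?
N = N₀(1/2)^(t/t½) = 62.46 atoms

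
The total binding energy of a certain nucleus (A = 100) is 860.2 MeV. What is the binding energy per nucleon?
B.E./A = 860.2/100 = 8.602 MeV/nucleon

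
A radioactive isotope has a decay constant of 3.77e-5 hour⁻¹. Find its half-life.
t½ = ln(2)/λ = 18390 hours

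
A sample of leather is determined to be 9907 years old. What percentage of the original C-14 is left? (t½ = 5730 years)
N/N₀ = (1/2)^(t/t½) = 0.3017 = 30.2%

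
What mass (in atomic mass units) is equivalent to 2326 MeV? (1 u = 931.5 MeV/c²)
m = E/c² = 2.497 u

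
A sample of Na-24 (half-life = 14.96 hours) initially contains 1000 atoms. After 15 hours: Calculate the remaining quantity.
N = N₀(1/2)^(t/t½) = 499.1 atoms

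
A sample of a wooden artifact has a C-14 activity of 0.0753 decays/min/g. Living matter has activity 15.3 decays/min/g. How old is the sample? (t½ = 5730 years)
Age = t½ × log₂(A₀/A) = 43930 years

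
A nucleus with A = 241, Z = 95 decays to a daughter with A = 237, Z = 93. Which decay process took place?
ΔA = -4, ΔZ = -2 ⇒ alpha decay (α)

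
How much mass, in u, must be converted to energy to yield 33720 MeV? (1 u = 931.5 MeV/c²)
m = E/c² = 36.2 u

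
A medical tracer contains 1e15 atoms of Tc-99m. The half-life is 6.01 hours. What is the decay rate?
A = λN = 1.153e14 decays/hour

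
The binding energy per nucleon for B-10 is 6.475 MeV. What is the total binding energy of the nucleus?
B.E. = 6.475 × 10 = 64.75 MeV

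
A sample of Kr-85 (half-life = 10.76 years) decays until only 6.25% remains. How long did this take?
t = t½ × log₂(N₀/N) = 43.04 years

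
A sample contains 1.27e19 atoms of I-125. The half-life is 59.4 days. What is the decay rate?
A = λN = 1.482e17 decays/day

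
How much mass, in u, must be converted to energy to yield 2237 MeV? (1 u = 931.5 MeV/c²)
m = E/c² = 2.402 u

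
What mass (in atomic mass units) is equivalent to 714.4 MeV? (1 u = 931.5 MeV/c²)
m = E/c² = 0.7669 u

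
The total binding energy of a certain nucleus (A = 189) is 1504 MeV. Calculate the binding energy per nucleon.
B.E./A = 1504/189 = 7.958 MeV/nucleon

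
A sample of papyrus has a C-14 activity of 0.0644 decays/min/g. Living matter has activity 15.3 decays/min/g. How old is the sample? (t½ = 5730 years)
Age = t½ × log₂(A₀/A) = 45220 years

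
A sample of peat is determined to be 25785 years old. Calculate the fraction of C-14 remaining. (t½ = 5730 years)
N/N₀ = (1/2)^(t/t½) = 0.04419 = 4.42%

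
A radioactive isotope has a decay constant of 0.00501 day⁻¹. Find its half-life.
t½ = ln(2)/λ = 138.4 days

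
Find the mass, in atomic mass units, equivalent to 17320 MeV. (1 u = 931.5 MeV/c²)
m = E/c² = 18.59 u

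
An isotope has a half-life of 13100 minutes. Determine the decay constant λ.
λ = ln(2)/t½ = 5.291e-5 minute⁻¹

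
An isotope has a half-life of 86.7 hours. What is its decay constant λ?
λ = ln(2)/t½ = 0.007995 hour⁻¹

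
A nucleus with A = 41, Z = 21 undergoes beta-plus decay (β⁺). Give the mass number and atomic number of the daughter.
Daughter: A = 41, Z = 20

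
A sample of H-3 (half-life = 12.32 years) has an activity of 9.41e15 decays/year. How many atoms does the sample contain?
N = A/λ = 1.673e17 atoms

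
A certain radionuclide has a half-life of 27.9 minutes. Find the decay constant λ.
λ = ln(2)/t½ = 0.02484 minute⁻¹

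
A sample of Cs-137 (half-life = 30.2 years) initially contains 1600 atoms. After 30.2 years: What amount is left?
N = N₀(1/2)^(t/t½) = 800 atoms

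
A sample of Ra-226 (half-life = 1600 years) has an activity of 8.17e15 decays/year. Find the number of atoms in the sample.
N = A/λ = 1.886e19 atoms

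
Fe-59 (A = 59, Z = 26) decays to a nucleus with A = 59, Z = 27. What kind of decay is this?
ΔA = 0, ΔZ = +1 ⇒ beta-minus decay (β⁻)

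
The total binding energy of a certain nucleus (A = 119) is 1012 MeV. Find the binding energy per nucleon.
B.E./A = 1012/119 = 8.504 MeV/nucleon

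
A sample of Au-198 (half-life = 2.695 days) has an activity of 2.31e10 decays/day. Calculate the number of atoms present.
N = A/λ = 8.981e10 atoms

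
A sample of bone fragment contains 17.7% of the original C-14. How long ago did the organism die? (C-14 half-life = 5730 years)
Age = t½ × log₂(1/ratio) = 14310 years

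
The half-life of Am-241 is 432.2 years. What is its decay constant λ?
λ = ln(2)/t½ = 0.001604 year⁻¹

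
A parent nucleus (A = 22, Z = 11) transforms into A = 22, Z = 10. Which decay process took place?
ΔA = 0, ΔZ = -1 ⇒ beta-plus decay (β⁺) or electron capture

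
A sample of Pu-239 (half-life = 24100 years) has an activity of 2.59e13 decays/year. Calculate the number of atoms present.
N = A/λ = 9.005e17 atoms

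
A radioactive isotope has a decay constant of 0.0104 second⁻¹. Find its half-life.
t½ = ln(2)/λ = 66.65 seconds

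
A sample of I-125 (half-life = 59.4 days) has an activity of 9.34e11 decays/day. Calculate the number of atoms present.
N = A/λ = 8.004e13 atoms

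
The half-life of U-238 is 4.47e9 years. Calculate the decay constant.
λ = ln(2)/t½ = 1.551e-10 year⁻¹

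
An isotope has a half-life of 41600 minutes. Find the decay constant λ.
λ = ln(2)/t½ = 1.666e-5 minute⁻¹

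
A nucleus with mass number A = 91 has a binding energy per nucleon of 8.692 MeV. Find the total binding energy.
B.E. = 8.692 × 91 = 791 MeV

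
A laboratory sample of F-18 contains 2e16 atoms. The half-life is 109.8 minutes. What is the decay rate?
A = λN = 1.263e14 decays/minute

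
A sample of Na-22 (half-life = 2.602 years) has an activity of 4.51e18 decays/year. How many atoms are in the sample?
N = A/λ = 1.693e19 atoms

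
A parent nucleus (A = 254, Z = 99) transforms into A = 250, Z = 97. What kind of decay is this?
ΔA = -4, ΔZ = -2 ⇒ alpha decay (α)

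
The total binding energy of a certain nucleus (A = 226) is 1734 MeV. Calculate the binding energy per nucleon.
B.E./A = 1734/226 = 7.673 MeV/nucleon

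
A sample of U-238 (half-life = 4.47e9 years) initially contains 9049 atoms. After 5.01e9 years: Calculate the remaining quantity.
N = N₀(1/2)^(t/t½) = 4161 atoms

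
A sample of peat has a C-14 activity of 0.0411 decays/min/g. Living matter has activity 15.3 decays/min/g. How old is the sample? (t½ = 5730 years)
Age = t½ × log₂(A₀/A) = 48940 years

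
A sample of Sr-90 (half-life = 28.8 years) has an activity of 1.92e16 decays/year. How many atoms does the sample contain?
N = A/λ = 7.978e17 atoms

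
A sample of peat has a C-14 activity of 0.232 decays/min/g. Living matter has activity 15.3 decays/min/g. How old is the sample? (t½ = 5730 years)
Age = t½ × log₂(A₀/A) = 34630 years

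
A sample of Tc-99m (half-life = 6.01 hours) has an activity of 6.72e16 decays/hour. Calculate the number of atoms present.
N = A/λ = 5.827e17 atoms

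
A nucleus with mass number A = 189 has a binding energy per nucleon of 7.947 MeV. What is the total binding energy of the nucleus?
B.E. = 7.947 × 189 = 1502 MeV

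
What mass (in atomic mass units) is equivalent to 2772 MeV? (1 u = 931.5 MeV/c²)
m = E/c² = 2.976 u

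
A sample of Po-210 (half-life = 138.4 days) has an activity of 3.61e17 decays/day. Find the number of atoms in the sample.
N = A/λ = 7.208e19 atoms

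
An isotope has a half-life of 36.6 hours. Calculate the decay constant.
λ = ln(2)/t½ = 0.01894 hour⁻¹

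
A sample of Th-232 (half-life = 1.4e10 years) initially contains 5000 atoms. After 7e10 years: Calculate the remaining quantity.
N = N₀(1/2)^(t/t½) = 156.2 atoms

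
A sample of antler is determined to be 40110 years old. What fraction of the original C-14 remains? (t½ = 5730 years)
N/N₀ = (1/2)^(t/t½) = 0.007812 = 0.781%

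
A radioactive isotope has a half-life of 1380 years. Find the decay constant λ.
λ = ln(2)/t½ = 5.023e-4 year⁻¹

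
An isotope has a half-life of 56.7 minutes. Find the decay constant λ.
λ = ln(2)/t½ = 0.01222 minute⁻¹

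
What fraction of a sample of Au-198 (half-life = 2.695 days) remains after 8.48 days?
N/N₀ = (1/2)^(t/t½) = 0.1129 = 11.3%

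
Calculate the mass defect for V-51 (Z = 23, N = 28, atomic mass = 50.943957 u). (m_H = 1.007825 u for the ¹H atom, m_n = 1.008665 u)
Δm = Z·m_H + N·m_n − M = 0.4786 u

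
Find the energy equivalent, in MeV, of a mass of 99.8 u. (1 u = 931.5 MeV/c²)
E = mc² = 92960 MeV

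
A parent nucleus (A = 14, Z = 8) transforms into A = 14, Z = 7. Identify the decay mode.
ΔA = 0, ΔZ = -1 ⇒ beta-plus decay (β⁺) or electron capture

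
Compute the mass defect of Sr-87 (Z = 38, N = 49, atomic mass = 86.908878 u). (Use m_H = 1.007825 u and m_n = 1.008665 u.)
Δm = Z·m_H + N·m_n − M = 0.8131 u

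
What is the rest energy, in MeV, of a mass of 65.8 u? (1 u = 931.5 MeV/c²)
E = mc² = 61290 MeV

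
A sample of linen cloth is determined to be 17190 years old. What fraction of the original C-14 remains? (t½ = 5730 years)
N/N₀ = (1/2)^(t/t½) = 0.125 = 12.5%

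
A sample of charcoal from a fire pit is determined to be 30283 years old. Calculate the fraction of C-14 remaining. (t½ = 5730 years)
N/N₀ = (1/2)^(t/t½) = 0.02565 = 2.56%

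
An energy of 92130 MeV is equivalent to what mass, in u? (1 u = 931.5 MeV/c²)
m = E/c² = 98.9 u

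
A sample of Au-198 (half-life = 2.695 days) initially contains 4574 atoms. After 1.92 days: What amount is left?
N = N₀(1/2)^(t/t½) = 2791 atoms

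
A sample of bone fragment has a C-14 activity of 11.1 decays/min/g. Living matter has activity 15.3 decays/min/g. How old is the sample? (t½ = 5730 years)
Age = t½ × log₂(A₀/A) = 2653 years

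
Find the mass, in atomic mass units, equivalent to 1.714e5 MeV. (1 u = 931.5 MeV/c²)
m = E/c² = 184 u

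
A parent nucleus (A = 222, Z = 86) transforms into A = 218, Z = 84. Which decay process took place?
ΔA = -4, ΔZ = -2 ⇒ alpha decay (α)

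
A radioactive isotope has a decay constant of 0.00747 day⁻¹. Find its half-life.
t½ = ln(2)/λ = 92.79 days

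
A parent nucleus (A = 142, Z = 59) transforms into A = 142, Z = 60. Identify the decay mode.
ΔA = 0, ΔZ = +1 ⇒ beta-minus decay (β⁻)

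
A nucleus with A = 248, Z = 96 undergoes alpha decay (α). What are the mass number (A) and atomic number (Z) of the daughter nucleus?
Daughter: A = 244, Z = 94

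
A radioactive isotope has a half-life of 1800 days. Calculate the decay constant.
λ = ln(2)/t½ = 3.851e-4 day⁻¹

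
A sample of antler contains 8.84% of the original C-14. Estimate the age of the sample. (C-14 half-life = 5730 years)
Age = t½ × log₂(1/ratio) = 20050 years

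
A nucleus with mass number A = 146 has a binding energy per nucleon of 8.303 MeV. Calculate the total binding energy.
B.E. = 8.303 × 146 = 1212 MeV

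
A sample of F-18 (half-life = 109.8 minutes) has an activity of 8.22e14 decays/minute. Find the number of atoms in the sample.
N = A/λ = 1.302e17 atoms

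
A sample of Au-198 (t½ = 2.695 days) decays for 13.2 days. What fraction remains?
N/N₀ = (1/2)^(t/t½) = 0.03354 = 3.35%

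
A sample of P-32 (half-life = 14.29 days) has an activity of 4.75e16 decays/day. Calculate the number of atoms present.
N = A/λ = 9.793e17 atoms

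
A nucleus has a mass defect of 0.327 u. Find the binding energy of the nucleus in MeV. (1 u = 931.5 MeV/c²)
B.E. = Δm × 931.5 = 304.6 MeV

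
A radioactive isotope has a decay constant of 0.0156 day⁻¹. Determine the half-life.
t½ = ln(2)/λ = 44.43 days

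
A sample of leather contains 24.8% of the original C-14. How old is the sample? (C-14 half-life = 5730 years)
Age = t½ × log₂(1/ratio) = 11530 years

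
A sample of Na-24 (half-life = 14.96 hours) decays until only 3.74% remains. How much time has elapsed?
t = t½ × log₂(N₀/N) = 70.92 hours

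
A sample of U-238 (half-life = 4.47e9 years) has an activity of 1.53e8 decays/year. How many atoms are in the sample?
N = A/λ = 9.867e17 atoms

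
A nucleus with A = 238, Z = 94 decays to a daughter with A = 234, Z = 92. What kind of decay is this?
ΔA = -4, ΔZ = -2 ⇒ alpha decay (α)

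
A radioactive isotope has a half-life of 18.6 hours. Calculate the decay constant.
λ = ln(2)/t½ = 0.03727 hour⁻¹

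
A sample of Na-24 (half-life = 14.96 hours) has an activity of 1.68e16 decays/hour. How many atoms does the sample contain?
N = A/λ = 3.626e17 atoms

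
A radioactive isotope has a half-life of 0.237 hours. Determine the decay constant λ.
λ = ln(2)/t½ = 2.925 hour⁻¹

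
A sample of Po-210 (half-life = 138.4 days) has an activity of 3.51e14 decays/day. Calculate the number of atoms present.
N = A/λ = 7.008e16 atoms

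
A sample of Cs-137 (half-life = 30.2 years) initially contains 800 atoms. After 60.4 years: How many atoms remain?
N = N₀(1/2)^(t/t½) = 200 atoms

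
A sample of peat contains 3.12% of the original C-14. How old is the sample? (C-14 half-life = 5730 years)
Age = t½ × log₂(1/ratio) = 28660 years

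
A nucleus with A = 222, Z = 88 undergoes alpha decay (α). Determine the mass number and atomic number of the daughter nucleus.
Daughter: A = 218, Z = 86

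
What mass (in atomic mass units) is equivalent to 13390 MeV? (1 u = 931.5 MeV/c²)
m = E/c² = 14.37 u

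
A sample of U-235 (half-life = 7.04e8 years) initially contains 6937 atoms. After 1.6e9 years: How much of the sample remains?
N = N₀(1/2)^(t/t½) = 1436 atoms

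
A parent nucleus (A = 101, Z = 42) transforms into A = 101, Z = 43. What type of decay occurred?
ΔA = 0, ΔZ = +1 ⇒ beta-minus decay (β⁻)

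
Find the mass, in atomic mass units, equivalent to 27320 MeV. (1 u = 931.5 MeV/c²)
m = E/c² = 29.33 u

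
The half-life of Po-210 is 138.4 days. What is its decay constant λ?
λ = ln(2)/t½ = 0.005008 day⁻¹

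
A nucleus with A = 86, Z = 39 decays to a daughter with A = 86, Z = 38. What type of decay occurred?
ΔA = 0, ΔZ = -1 ⇒ beta-plus decay (β⁺) or electron capture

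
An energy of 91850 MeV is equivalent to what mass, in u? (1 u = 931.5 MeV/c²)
m = E/c² = 98.6 u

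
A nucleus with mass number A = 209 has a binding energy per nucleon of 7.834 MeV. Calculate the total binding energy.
B.E. = 7.834 × 209 = 1637 MeV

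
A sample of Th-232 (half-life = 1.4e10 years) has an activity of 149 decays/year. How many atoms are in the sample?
N = A/λ = 3.009e12 atoms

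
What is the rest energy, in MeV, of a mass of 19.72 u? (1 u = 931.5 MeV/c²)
E = mc² = 18370 MeV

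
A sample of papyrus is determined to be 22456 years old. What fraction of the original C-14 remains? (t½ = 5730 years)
N/N₀ = (1/2)^(t/t½) = 0.06611 = 6.61%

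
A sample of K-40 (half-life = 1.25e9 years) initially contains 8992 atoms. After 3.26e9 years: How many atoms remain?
N = N₀(1/2)^(t/t½) = 1475 atoms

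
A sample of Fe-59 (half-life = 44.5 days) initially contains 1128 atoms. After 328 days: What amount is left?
N = N₀(1/2)^(t/t½) = 6.815 atoms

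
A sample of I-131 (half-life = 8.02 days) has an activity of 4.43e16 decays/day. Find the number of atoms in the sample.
N = A/λ = 5.126e17 atoms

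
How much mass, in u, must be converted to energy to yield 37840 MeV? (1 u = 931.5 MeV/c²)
m = E/c² = 40.62 u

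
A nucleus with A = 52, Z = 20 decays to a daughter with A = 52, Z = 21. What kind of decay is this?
ΔA = 0, ΔZ = +1 ⇒ beta-minus decay (β⁻)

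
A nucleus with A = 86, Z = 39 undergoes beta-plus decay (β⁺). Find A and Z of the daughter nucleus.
Daughter: A = 86, Z = 38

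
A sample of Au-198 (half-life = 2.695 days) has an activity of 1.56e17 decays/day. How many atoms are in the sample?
N = A/λ = 6.065e17 atoms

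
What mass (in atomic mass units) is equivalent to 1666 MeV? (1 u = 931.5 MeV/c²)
m = E/c² = 1.789 u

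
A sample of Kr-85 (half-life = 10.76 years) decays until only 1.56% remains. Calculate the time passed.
t = t½ × log₂(N₀/N) = 64.58 years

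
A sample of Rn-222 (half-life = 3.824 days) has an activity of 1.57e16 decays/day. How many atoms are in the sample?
N = A/λ = 8.661e16 atoms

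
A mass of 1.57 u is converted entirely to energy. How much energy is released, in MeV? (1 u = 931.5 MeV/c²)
E = mc² = 1462 MeV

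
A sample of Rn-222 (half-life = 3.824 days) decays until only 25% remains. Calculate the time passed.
t = t½ × log₂(N₀/N) = 7.648 days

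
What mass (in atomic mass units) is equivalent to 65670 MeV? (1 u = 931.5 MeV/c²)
m = E/c² = 70.5 u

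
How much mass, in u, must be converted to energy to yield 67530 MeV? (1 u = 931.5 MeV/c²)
m = E/c² = 72.5 u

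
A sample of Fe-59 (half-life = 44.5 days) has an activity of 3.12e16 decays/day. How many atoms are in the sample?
N = A/λ = 2.003e18 atoms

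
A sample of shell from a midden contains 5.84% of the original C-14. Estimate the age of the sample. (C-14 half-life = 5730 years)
Age = t½ × log₂(1/ratio) = 23480 years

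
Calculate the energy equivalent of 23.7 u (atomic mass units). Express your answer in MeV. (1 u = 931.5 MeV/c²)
E = mc² = 22080 MeV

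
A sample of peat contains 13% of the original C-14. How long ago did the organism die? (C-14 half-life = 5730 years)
Age = t½ × log₂(1/ratio) = 16870 years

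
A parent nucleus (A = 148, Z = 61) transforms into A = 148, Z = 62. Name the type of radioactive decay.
ΔA = 0, ΔZ = +1 ⇒ beta-minus decay (β⁻)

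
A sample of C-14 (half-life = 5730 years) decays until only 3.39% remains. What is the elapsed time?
t = t½ × log₂(N₀/N) = 27980 years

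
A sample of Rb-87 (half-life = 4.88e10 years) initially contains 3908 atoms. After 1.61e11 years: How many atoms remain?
N = N₀(1/2)^(t/t½) = 397 atoms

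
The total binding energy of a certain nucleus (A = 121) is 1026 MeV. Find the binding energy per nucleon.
B.E./A = 1026/121 = 8.479 MeV/nucleon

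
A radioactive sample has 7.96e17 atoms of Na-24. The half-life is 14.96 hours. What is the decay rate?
A = λN = 3.688e16 decays/hour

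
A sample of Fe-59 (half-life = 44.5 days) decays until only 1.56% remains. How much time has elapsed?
t = t½ × log₂(N₀/N) = 267.1 days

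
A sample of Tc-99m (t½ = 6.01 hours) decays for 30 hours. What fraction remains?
N/N₀ = (1/2)^(t/t½) = 0.03143 = 3.14%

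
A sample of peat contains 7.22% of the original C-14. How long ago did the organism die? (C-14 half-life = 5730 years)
Age = t½ × log₂(1/ratio) = 21730 years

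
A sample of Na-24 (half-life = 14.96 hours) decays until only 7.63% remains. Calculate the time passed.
t = t½ × log₂(N₀/N) = 55.53 hours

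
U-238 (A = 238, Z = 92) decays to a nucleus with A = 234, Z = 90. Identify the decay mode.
ΔA = -4, ΔZ = -2 ⇒ alpha decay (α)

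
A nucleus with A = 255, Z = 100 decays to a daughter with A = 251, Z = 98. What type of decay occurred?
ΔA = -4, ΔZ = -2 ⇒ alpha decay (α)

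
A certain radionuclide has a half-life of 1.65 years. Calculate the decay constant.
λ = ln(2)/t½ = 0.4201 year⁻¹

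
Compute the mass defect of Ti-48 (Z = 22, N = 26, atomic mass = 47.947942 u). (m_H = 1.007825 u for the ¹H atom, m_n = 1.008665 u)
Δm = Z·m_H + N·m_n − M = 0.4495 u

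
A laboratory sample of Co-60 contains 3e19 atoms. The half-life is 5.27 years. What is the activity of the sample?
A = λN = 3.946e18 decays/year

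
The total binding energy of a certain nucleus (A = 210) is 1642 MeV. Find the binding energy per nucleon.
B.E./A = 1642/210 = 7.819 MeV/nucleon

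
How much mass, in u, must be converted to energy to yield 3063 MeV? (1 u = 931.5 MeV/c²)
m = E/c² = 3.288 u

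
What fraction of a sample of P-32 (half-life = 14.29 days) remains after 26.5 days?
N/N₀ = (1/2)^(t/t½) = 0.2765 = 27.7%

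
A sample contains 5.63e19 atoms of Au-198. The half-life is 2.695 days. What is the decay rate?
A = λN = 1.448e19 decays/day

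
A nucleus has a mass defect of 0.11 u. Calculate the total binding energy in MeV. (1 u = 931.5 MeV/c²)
B.E. = Δm × 931.5 = 102.5 MeV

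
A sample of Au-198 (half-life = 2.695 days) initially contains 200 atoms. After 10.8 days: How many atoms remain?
N = N₀(1/2)^(t/t½) = 12.44 atoms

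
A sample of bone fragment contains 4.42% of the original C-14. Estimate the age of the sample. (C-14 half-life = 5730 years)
Age = t½ × log₂(1/ratio) = 25780 years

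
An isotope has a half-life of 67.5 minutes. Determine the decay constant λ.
λ = ln(2)/t½ = 0.01027 minute⁻¹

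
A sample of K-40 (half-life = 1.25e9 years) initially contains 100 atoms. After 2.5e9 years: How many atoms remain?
N = N₀(1/2)^(t/t½) = 25 atoms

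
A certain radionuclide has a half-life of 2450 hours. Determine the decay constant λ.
λ = ln(2)/t½ = 2.829e-4 hour⁻¹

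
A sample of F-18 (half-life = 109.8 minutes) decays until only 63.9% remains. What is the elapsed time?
t = t½ × log₂(N₀/N) = 70.94 minutes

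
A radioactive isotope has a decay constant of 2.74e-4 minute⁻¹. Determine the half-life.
t½ = ln(2)/λ = 2530 minutes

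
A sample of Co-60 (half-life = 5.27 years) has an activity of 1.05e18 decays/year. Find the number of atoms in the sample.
N = A/λ = 7.983e18 atoms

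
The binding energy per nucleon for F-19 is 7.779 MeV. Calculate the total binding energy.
B.E. = 7.779 × 19 = 147.8 MeV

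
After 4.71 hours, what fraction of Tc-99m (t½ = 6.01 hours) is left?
N/N₀ = (1/2)^(t/t½) = 0.5809 = 58.1%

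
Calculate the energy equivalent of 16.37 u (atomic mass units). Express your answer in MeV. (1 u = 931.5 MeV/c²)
E = mc² = 15250 MeV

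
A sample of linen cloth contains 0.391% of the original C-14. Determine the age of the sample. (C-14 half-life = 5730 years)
Age = t½ × log₂(1/ratio) = 45830 years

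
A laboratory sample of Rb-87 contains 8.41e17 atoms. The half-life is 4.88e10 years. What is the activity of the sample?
A = λN = 1.195e7 decays/year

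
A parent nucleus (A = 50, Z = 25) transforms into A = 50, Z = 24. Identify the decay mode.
ΔA = 0, ΔZ = -1 ⇒ beta-plus decay (β⁺) or electron capture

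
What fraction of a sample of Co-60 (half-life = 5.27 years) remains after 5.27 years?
N/N₀ = (1/2)^(t/t½) = 0.5 = 50%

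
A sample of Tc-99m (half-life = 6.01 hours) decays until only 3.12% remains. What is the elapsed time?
t = t½ × log₂(N₀/N) = 30.06 hours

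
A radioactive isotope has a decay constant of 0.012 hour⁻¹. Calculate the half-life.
t½ = ln(2)/λ = 57.76 hours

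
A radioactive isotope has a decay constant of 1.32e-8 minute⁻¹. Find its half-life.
t½ = ln(2)/λ = 5.251e7 minutes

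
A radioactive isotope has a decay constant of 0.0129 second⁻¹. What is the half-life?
t½ = ln(2)/λ = 53.73 seconds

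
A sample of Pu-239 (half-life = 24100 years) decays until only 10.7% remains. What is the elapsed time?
t = t½ × log₂(N₀/N) = 77710 years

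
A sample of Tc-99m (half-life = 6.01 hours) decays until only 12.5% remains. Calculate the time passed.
t = t½ × log₂(N₀/N) = 18.03 hours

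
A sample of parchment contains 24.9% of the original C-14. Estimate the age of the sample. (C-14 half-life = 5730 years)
Age = t½ × log₂(1/ratio) = 11490 years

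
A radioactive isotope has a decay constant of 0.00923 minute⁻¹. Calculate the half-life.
t½ = ln(2)/λ = 75.1 minutes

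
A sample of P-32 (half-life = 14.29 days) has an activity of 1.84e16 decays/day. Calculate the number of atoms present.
N = A/λ = 3.793e17 atoms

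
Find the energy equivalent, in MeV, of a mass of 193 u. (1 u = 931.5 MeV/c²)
E = mc² = 1.798e5 MeV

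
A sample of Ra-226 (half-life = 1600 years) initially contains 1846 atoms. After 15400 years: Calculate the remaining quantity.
N = N₀(1/2)^(t/t½) = 2.338 atoms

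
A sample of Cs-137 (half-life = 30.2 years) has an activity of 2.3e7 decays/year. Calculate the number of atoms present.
N = A/λ = 1.002e9 atoms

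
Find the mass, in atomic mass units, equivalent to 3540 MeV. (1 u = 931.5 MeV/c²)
m = E/c² = 3.8 u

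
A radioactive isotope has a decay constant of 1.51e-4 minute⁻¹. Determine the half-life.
t½ = ln(2)/λ = 4590 minutes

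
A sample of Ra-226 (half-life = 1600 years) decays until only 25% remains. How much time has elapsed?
t = t½ × log₂(N₀/N) = 3200 years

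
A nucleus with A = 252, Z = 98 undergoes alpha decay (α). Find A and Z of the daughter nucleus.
Daughter: A = 248, Z = 96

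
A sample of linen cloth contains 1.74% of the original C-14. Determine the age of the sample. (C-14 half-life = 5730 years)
Age = t½ × log₂(1/ratio) = 33490 years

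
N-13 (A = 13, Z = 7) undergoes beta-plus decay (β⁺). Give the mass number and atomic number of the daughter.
Daughter: A = 13, Z = 6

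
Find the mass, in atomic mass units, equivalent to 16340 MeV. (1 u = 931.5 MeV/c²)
m = E/c² = 17.54 u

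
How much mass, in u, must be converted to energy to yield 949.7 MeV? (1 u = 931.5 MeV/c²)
m = E/c² = 1.02 u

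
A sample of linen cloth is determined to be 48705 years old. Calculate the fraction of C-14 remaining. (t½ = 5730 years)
N/N₀ = (1/2)^(t/t½) = 0.002762 = 0.276%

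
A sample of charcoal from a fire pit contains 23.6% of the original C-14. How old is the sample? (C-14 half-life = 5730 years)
Age = t½ × log₂(1/ratio) = 11940 years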